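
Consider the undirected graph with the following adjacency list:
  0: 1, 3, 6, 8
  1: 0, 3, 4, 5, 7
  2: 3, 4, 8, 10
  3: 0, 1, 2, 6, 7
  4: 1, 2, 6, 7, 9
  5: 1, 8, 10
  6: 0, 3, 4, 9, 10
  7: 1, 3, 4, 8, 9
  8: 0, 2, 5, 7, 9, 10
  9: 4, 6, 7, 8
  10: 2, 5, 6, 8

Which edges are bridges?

none

The edges on the cycle 3-2-8-10-6-3 are not bridges since each lies on that cycle.
Every edge lies on some cycle, so there are no bridges.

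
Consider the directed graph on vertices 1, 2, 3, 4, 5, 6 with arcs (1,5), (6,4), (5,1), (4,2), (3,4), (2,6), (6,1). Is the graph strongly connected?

There is no directed path from 1 to 3, so the graph is not strongly connected.

No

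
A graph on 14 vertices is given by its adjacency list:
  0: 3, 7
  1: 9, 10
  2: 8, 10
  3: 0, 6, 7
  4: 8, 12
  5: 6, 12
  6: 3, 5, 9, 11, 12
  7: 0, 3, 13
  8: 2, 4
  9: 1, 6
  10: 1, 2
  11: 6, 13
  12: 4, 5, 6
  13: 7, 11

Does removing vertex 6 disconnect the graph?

Yes

Deleting 6 raises the number of components from 1 to 2, so 6 is a cut vertex.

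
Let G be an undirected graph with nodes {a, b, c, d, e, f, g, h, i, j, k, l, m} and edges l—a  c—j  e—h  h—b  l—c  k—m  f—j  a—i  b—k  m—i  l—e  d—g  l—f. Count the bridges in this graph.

The edges on the cycle l-e-h-b-k-m-i-a-l are not bridges since each lies on that cycle.
But removing d—g disconnects d from g — this is a bridge.

1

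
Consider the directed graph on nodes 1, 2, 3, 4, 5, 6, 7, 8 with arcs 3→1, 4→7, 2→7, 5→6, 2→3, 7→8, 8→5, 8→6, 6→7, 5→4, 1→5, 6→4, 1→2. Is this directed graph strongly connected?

No

There is no directed path from 4 to 1, so the graph is not strongly connected.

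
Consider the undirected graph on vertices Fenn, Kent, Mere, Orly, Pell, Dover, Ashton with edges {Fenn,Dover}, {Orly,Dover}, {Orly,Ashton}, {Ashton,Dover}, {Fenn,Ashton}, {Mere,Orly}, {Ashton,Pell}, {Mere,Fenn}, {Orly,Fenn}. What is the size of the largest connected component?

Kent is isolated — a component by itself.
Starting from Fenn we can reach Fenn, Mere, Orly, Pell, Dover, Ashton. That is one component of size 6.
The largest has 6 vertices.

6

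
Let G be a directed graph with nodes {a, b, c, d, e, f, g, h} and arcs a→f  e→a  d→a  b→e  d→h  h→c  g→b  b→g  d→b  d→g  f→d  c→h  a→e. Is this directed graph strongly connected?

No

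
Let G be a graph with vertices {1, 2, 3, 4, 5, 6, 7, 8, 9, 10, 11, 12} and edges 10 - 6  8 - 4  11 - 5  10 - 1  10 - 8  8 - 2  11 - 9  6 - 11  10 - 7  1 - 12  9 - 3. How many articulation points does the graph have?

Removing 1 increases the component count from 1 to 2, so 1 is a cut vertex.
Removing 6 increases the component count from 1 to 2, so 6 is a cut vertex.
Removing 8 increases the component count from 1 to 3, so 8 is a cut vertex.
Likewise 9, 10, 11 are cut vertices.
By contrast removing 2 leaves 1 component; it is not a cut vertex. No other vertex is a cut vertex either.

6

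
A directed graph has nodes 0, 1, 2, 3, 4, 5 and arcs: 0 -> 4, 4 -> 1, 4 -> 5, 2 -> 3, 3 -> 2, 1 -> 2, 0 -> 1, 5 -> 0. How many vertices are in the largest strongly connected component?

{0, 4, 5} are all mutually reachable — one SCC of size 3.
{2, 3} are all mutually reachable — one SCC of size 2.
{1} is an SCC by itself.
The largest has 3 vertices.

3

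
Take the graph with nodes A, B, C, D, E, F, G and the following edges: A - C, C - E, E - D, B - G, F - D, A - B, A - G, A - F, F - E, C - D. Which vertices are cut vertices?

A

Removing A increases the component count from 1 to 2, so A is a cut vertex.
By contrast removing E leaves 1 component; it is not a cut vertex. No other vertex is a cut vertex either.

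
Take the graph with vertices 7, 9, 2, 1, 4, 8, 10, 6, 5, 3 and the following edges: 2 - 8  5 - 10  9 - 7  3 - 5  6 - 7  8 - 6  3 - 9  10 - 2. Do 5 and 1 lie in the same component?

No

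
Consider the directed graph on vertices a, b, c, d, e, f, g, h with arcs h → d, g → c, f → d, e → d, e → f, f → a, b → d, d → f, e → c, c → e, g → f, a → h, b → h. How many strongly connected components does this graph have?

{a, d, f, h} are all mutually reachable — one SCC of size 4.
{c, e} are all mutually reachable — one SCC of size 2.
{g} is an SCC by itself.
{b} is an SCC by itself.
That gives 4 strongly connected components.

4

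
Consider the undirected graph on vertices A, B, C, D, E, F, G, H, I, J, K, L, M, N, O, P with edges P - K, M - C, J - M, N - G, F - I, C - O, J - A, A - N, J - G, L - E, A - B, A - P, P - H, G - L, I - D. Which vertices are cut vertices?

Removing A increases the component count from 2 to 4, so A is a cut vertex.
Removing C increases the component count from 2 to 3, so C is a cut vertex.
Removing G increases the component count from 2 to 3, so G is a cut vertex.
Likewise I, J, L, M, P are cut vertices.
By contrast removing O leaves 2 components; it is not a cut vertex. No other vertex is a cut vertex either.

A, C, G, I, J, L, M, P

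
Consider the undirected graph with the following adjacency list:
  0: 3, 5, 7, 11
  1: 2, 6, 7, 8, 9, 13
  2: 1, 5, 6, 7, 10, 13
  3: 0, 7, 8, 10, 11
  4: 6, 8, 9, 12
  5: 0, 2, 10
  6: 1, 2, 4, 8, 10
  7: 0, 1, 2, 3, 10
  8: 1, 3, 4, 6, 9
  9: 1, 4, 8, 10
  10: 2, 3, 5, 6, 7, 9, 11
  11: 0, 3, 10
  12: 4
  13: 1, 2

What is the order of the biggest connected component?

14

Starting from 0 we can reach 0, 1, 2, 3, 4, 5, 6, 7, 8, 9, 10, 11, 12, 13. That is one component of size 14.
The largest has 14 vertices.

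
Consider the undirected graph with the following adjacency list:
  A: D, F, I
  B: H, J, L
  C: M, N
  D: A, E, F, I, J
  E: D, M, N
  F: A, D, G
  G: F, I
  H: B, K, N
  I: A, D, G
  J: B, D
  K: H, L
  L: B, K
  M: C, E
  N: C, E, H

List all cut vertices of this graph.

D

Removing D increases the component count from 1 to 2, so D is a cut vertex.
By contrast removing K leaves 1 component; it is not a cut vertex. No other vertex is a cut vertex either.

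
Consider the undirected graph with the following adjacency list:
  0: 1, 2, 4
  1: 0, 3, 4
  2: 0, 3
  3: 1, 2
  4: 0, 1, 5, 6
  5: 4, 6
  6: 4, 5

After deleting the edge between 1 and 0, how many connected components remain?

1

1 and 0 are still connected via 1-4-0, so the component count stays at 1.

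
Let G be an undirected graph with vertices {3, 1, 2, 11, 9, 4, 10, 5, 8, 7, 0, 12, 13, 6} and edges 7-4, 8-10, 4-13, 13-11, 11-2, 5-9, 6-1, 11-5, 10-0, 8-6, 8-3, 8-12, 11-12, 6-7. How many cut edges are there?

7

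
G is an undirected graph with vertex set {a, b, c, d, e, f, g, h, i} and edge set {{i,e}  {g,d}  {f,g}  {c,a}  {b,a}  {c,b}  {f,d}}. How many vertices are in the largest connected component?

3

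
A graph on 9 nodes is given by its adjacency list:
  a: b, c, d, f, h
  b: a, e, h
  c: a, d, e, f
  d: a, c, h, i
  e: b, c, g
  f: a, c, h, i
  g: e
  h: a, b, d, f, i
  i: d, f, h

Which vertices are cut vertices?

e

Removing e increases the component count from 1 to 2, so e is a cut vertex.
By contrast removing h leaves 1 component; it is not a cut vertex. No other vertex is a cut vertex either.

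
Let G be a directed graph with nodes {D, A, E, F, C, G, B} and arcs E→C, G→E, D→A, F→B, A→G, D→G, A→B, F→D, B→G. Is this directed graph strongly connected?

There is no directed path from C to D, so the graph is not strongly connected.

No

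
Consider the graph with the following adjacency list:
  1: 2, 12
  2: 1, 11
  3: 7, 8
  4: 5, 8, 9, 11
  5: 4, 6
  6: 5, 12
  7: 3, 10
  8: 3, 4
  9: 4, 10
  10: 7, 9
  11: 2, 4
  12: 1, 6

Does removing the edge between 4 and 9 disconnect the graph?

No

After removing 4-9, the path 4-8-3-7-10-9 still connects them, so the edge is not a bridge.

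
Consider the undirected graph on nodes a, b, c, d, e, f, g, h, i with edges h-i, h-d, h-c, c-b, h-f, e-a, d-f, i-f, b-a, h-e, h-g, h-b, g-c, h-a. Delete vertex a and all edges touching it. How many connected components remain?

With a gone, the remaining components are: {b, c, d, e, f, g, h, i}.
That is 1 component.

1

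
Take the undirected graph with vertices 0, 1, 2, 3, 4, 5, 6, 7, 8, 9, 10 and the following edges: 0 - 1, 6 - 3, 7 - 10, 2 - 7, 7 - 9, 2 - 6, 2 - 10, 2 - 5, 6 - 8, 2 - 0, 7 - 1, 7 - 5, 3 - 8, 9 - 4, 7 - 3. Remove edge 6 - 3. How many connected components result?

1

6 and 3 are still connected via 6-8-3, so the component count stays at 1.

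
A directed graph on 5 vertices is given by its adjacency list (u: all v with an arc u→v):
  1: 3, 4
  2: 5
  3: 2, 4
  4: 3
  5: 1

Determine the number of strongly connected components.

1

{1, 2, 3, 4, 5} are all mutually reachable — one SCC of size 5.
That gives 1 strongly connected component.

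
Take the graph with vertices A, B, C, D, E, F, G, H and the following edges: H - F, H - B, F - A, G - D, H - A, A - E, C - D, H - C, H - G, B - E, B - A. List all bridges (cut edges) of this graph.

The edges on the cycle H-F-A-H are not bridges since each lies on that cycle.
Every edge lies on some cycle, so there are no bridges.

none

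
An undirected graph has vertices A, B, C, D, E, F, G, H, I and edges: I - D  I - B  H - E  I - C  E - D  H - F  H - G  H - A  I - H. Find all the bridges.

The edges on the cycle I-H-E-D-I are not bridges since each lies on that cycle.
But removing H - A disconnects H from A; removing H - F disconnects H from F; removing H - G disconnects H from G; removing I - B disconnects I from B — these are bridges.
In total 5 edges are bridges.

A-H, B-I, C-I, F-H, G-H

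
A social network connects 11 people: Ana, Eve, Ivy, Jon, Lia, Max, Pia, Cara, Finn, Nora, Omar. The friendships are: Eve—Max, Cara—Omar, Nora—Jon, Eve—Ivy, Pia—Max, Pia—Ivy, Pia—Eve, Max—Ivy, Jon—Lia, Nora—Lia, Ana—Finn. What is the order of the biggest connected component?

Starting from Ana we can reach Ana, Finn. That is one component of size 2.
Starting from Cara we can reach Cara, Omar. That is one component of size 2.
Starting from Jon we can reach Jon, Lia, Nora. That is one component of size 3.
Starting from Eve we can reach Eve, Ivy, Max, Pia. That is one component of size 4.
The largest has 4 vertices.

4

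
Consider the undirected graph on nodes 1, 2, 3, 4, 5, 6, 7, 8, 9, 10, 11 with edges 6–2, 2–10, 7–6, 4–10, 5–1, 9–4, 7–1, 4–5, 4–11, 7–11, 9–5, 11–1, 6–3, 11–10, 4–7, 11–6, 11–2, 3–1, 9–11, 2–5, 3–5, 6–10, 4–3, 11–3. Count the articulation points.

0

Removing 6, for instance, still leaves 2 components. No single vertex removal increases the component count — the graph has no articulation points.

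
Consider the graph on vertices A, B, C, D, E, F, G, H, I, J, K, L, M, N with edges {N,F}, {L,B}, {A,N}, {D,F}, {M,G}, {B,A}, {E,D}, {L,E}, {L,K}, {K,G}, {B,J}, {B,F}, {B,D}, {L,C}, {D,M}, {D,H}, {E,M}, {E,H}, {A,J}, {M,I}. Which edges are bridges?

The edges on the cycle L-B-D-M-G-K-L are not bridges since each lies on that cycle.
But removing M—I disconnects M from I; removing C—L disconnects C from L — these are bridges.

C-L, I-M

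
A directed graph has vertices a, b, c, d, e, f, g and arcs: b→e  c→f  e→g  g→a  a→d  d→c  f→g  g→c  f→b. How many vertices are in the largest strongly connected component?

7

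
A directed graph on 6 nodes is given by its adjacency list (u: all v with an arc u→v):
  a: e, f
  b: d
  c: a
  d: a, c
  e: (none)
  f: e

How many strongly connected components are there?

6

{b} is an SCC by itself.
{e} is an SCC by itself.
{f} is an SCC by itself.
{d} is an SCC by itself.
{a} is an SCC by itself.
(and 1 more singleton SCC)
That gives 6 strongly connected components.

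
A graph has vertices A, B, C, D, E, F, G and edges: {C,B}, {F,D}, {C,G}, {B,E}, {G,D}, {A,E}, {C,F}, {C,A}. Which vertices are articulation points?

Removing C increases the component count from 1 to 2, so C is a cut vertex.
By contrast removing A leaves 1 component; it is not a cut vertex. No other vertex is a cut vertex either.

C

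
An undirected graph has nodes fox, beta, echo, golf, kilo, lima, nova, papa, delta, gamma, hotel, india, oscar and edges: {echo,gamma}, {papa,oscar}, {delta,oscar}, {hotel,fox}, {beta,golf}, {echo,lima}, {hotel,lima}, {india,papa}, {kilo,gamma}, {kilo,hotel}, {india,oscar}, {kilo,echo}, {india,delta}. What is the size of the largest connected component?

6

nova is isolated — a component by itself.
Starting from beta we can reach beta, golf. That is one component of size 2.
Starting from papa we can reach papa, delta, india, oscar. That is one component of size 4.
Starting from fox we can reach fox, echo, kilo, lima, gamma, hotel. That is one component of size 6.
The largest has 6 vertices.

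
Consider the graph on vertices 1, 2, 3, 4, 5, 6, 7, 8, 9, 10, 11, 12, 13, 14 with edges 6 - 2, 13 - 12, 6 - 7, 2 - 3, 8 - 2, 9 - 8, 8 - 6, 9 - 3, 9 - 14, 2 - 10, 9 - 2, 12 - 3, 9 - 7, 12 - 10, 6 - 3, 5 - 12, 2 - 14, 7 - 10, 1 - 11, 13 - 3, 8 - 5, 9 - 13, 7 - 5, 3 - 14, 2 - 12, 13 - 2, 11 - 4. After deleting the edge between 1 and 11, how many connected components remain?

3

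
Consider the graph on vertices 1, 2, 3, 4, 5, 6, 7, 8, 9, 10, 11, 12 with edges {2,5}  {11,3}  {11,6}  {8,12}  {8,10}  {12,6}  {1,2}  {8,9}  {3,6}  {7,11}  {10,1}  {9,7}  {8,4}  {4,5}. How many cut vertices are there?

Removing 8 increases the component count from 1 to 2, so 8 is a cut vertex.
By contrast removing 11 leaves 1 component; it is not a cut vertex. No other vertex is a cut vertex either.

1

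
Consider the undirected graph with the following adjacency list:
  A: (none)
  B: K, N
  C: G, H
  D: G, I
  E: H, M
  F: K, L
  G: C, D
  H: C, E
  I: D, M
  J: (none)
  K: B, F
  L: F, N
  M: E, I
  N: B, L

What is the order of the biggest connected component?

A is isolated — a component by itself.
J is isolated — a component by itself.
Starting from B we can reach B, F, K, L, N. That is one component of size 5.
Starting from C we can reach C, D, E, G, H, I, M. That is one component of size 7.
The largest has 7 vertices.

7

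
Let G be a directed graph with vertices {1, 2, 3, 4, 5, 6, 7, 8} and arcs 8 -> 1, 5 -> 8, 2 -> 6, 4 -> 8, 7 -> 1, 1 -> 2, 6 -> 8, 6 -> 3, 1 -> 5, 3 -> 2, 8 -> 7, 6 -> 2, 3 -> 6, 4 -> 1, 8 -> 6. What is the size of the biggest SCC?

{1, 2, 3, 5, 6, 7, 8} are all mutually reachable — one SCC of size 7.
{4} is an SCC by itself.
The largest has 7 vertices.

7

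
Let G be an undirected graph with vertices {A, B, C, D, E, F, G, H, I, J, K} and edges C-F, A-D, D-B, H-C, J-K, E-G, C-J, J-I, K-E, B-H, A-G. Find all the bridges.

The edges on the cycle A-D-B-H-C-J-K-E-G-A are not bridges since each lies on that cycle.
But removing F-C disconnects F from C; removing I-J disconnects I from J — these are bridges.

C-F, I-J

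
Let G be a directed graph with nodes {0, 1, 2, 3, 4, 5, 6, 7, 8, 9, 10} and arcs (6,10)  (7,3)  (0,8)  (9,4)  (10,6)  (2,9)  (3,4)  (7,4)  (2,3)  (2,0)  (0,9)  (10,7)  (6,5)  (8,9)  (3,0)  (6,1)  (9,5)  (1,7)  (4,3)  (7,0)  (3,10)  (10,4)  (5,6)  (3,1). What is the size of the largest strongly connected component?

{0, 1, 3, 4, 5, 6, 7, 8, 9, 10} are all mutually reachable — one SCC of size 10.
{2} is an SCC by itself.
The largest has 10 vertices.

10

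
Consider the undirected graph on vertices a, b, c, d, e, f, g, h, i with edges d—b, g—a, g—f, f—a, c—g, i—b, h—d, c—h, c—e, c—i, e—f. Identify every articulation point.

Removing c increases the component count from 1 to 2, so c is a cut vertex.
By contrast removing i leaves 1 component; it is not a cut vertex. No other vertex is a cut vertex either.

c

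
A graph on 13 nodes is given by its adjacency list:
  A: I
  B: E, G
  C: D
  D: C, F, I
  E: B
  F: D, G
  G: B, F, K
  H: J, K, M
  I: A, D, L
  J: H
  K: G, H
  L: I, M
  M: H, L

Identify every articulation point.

Removing B increases the component count from 1 to 2, so B is a cut vertex.
Removing D increases the component count from 1 to 2, so D is a cut vertex.
Removing G increases the component count from 1 to 2, so G is a cut vertex.
Likewise H, I are cut vertices.
By contrast removing M leaves 1 component; it is not a cut vertex. No other vertex is a cut vertex either.

B, D, G, H, I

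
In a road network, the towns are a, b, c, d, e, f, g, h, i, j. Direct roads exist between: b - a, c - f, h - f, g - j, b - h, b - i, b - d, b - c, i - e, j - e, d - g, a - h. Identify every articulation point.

Removing b increases the component count from 1 to 2, so b is a cut vertex.
By contrast removing f leaves 1 component; it is not a cut vertex. No other vertex is a cut vertex either.

b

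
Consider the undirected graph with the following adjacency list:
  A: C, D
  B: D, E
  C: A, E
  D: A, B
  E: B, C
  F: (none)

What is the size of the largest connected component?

F is isolated — a component by itself.
Starting from A we can reach A, B, C, D, E. That is one component of size 5.
The largest has 5 vertices.

5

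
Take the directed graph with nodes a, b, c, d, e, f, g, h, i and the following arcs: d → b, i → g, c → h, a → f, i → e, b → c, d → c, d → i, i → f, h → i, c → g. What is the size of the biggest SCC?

{a} is an SCC by itself.
{d} is an SCC by itself.
{h} is an SCC by itself.
{c} is an SCC by itself.
{b} is an SCC by itself.
(and 4 more singleton SCCs)
The largest has 1 vertex.

1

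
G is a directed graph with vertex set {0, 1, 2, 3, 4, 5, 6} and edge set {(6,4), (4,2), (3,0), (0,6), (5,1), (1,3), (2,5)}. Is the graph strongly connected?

Yes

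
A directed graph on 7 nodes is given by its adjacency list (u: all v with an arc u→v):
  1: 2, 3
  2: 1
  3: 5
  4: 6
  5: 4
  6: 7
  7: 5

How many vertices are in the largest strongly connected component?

4

{4, 5, 6, 7} are all mutually reachable — one SCC of size 4.
{1, 2} are all mutually reachable — one SCC of size 2.
{3} is an SCC by itself.
The largest has 4 vertices.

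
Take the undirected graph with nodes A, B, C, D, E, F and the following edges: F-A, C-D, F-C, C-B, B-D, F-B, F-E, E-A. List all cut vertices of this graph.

F

Removing F increases the component count from 1 to 2, so F is a cut vertex.
By contrast removing D leaves 1 component; it is not a cut vertex. No other vertex is a cut vertex either.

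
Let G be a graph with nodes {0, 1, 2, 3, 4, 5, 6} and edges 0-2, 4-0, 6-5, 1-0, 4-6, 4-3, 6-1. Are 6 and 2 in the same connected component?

Yes

From 6 we can reach 0, 1, 2, 3, 4, 5, 6, which includes 2.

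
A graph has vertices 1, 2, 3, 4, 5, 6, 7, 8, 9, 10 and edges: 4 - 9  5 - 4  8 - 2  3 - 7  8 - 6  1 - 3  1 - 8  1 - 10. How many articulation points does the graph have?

Removing 1 increases the component count from 2 to 4, so 1 is a cut vertex.
Removing 3 increases the component count from 2 to 3, so 3 is a cut vertex.
Removing 4 increases the component count from 2 to 3, so 4 is a cut vertex.
Likewise 8 is a cut vertex.
By contrast removing 2 leaves 2 components; it is not a cut vertex. No other vertex is a cut vertex either.

4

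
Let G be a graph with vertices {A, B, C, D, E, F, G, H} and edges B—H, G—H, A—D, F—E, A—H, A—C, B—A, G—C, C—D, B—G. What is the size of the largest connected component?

6

Starting from E we can reach E, F. That is one component of size 2.
Starting from A we can reach A, B, C, D, G, H. That is one component of size 6.
The largest has 6 vertices.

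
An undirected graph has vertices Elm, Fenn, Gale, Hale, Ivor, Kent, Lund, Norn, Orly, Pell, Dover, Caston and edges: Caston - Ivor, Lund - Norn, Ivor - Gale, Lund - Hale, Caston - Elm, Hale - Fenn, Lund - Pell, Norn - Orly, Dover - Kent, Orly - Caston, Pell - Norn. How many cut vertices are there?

6

Removing Hale increases the component count from 2 to 3, so Hale is a cut vertex.
Removing Ivor increases the component count from 2 to 3, so Ivor is a cut vertex.
Removing Lund increases the component count from 2 to 3, so Lund is a cut vertex.
Likewise Norn, Orly, Caston are cut vertices.
By contrast removing Elm leaves 2 components; it is not a cut vertex. No other vertex is a cut vertex either.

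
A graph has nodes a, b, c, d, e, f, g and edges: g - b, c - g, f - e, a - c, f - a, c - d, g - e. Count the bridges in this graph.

The edges on the cycle f-a-c-g-e-f are not bridges since each lies on that cycle.
But removing g - b disconnects g from b; removing c - d disconnects c from d — these are bridges.
That makes 2 bridges.

2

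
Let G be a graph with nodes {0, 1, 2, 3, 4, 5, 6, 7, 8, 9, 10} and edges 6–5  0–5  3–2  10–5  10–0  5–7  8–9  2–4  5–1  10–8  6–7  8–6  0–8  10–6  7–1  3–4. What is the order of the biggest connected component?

8

Starting from 2 we can reach 2, 3, 4. That is one component of size 3.
Starting from 0 we can reach 0, 1, 5, 6, 7, 8, 9, 10. That is one component of size 8.
The largest has 8 vertices.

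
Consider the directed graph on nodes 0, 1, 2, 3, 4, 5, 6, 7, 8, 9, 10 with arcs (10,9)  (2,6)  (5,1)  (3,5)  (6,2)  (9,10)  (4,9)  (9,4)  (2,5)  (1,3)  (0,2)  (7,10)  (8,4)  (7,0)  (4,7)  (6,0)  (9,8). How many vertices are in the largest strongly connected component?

5

{4, 7, 8, 9, 10} are all mutually reachable — one SCC of size 5.
{0, 2, 6} are all mutually reachable — one SCC of size 3.
{1, 3, 5} are all mutually reachable — one SCC of size 3.
The largest has 5 vertices.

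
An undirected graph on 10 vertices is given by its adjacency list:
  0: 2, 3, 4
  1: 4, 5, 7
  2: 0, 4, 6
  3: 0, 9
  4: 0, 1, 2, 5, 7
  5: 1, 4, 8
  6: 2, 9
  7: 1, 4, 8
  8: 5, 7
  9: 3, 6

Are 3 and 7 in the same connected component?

From 3 we can reach 0, 1, 2, 3, 4, 5, 6, 7, 8, 9, which includes 7.

Yes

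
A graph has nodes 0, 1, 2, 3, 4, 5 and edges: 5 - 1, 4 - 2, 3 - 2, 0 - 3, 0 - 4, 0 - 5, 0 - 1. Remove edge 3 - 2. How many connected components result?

1

3 and 2 are still connected via 3-0-4-2, so the component count stays at 1.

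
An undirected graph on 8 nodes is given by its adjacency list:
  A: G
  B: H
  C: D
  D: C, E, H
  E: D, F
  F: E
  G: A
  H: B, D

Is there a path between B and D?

From B we can reach B, C, D, E, F, H, which includes D.

Yes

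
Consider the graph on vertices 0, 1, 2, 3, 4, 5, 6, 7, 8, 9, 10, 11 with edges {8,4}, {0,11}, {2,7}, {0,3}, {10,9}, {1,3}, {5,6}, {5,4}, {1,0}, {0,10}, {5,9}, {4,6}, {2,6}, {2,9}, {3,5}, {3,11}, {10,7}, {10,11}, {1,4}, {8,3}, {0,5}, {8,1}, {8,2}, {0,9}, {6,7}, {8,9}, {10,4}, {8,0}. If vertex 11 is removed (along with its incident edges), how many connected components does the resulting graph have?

With 11 gone, the remaining components are: {0, 1, 2, 3, 4, 5, 6, 7, 8, 9, 10}.
That is 1 component.

1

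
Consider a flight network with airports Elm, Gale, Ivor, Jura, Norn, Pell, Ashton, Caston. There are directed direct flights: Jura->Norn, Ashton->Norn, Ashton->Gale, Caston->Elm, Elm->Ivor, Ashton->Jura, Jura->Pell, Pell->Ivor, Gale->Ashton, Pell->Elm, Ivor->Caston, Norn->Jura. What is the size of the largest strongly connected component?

{Elm, Ivor, Caston} are all mutually reachable — one SCC of size 3.
{Jura, Norn} are all mutually reachable — one SCC of size 2.
{Gale, Ashton} are all mutually reachable — one SCC of size 2.
{Pell} is an SCC by itself.
The largest has 3 vertices.

3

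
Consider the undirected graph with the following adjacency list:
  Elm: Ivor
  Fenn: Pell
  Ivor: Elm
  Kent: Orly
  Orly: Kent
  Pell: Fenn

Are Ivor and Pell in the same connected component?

No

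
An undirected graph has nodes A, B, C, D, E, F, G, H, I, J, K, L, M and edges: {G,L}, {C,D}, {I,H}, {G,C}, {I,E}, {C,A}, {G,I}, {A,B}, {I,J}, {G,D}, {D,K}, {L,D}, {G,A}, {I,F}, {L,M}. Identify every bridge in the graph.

A-B, D-K, E-I, F-I, G-I, H-I, I-J, L-M

The edges on the cycle G-L-D-G are not bridges since each lies on that cycle.
But removing I - F disconnects I from F; removing K - D disconnects K from D; removing L - M disconnects L from M; removing I - J disconnects I from J — these are bridges.
In total 8 edges are bridges.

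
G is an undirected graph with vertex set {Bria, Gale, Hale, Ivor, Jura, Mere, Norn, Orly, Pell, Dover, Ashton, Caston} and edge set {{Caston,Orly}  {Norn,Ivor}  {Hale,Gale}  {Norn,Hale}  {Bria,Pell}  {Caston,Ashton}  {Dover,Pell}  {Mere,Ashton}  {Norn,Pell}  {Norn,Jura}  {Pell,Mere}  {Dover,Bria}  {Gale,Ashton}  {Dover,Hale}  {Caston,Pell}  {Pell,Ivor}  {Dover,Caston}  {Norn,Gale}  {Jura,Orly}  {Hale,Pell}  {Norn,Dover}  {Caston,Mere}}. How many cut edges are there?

0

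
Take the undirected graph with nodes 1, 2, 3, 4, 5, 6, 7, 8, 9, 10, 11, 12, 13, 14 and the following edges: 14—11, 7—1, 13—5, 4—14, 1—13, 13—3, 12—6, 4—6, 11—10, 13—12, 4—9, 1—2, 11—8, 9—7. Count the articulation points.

5

Removing 1 increases the component count from 1 to 2, so 1 is a cut vertex.
Removing 4 increases the component count from 1 to 2, so 4 is a cut vertex.
Removing 11 increases the component count from 1 to 3, so 11 is a cut vertex.
Likewise 13, 14 are cut vertices.
By contrast removing 7 leaves 1 component; it is not a cut vertex. No other vertex is a cut vertex either.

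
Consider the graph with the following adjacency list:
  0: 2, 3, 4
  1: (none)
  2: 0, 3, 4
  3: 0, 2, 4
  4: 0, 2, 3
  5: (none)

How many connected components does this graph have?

5 is isolated — a component by itself.
1 is isolated — a component by itself.
Starting from 0 we can reach 0, 2, 3, 4. That is one component of size 4.
Total: 3 components.

3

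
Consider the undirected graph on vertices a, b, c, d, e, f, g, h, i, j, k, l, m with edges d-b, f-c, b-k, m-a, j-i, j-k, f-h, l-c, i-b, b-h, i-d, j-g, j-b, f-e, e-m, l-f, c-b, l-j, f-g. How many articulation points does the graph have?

Removing e increases the component count from 1 to 2, so e is a cut vertex.
Removing f increases the component count from 1 to 2, so f is a cut vertex.
Removing m increases the component count from 1 to 2, so m is a cut vertex.
By contrast removing g leaves 1 component; it is not a cut vertex. No other vertex is a cut vertex either.

3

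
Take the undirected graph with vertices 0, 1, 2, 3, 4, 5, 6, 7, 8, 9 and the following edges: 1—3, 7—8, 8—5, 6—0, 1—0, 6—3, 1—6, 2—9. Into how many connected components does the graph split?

4

4 is isolated — a component by itself.
Starting from 2 we can reach 2, 9. That is one component of size 2.
Starting from 5 we can reach 5, 7, 8. That is one component of size 3.
Starting from 0 we can reach 0, 1, 3, 6. That is one component of size 4.
Total: 4 components.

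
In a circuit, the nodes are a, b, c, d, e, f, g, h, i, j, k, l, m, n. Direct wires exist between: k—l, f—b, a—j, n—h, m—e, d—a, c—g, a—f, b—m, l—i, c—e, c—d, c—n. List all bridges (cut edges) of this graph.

The edges on the cycle c-d-a-f-b-m-e-c are not bridges since each lies on that cycle.
But removing a—j disconnects a from j; removing k—l disconnects k from l; removing h—n disconnects h from n; removing c—n disconnects c from n — these are bridges.
In total 6 edges are bridges.

a-j, c-g, c-n, h-n, i-l, k-l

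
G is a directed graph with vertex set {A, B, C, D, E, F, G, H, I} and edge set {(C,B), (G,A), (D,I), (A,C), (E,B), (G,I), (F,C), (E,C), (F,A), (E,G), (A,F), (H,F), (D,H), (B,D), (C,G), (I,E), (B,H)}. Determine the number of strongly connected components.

{A, B, C, D, E, F, G, H, I} are all mutually reachable — one SCC of size 9.
That gives 1 strongly connected component.

1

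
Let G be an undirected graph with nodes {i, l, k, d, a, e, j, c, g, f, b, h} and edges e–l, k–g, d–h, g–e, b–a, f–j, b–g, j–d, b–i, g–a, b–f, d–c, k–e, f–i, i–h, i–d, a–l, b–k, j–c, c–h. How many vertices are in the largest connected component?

12

Starting from a we can reach a, b, c, d, e, f, g, h, i, j, k, l. That is one component of size 12.
The largest has 12 vertices.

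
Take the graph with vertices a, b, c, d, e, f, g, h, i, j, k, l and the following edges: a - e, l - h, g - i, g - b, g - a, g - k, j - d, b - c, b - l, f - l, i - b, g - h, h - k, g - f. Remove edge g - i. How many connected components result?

g and i are still connected via g-b-i, so the component count stays at 2.

2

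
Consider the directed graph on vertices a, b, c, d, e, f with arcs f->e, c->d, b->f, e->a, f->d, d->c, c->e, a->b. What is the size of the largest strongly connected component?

{a, b, c, d, e, f} are all mutually reachable — one SCC of size 6.
The largest has 6 vertices.

6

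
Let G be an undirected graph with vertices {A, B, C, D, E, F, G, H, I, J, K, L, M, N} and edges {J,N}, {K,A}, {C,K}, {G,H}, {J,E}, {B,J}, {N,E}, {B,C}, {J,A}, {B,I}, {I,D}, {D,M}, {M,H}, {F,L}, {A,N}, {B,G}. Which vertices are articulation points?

Removing B increases the component count from 2 to 3, so B is a cut vertex.
By contrast removing C leaves 2 components; it is not a cut vertex. No other vertex is a cut vertex either.

B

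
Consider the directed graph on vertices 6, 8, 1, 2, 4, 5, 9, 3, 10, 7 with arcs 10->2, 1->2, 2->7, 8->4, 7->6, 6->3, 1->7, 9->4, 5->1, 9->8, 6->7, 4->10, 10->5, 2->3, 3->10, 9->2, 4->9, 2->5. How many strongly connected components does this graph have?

{1, 2, 3, 5, 6, 7, 10} are all mutually reachable — one SCC of size 7.
{4, 8, 9} are all mutually reachable — one SCC of size 3.
That gives 2 strongly connected components.

2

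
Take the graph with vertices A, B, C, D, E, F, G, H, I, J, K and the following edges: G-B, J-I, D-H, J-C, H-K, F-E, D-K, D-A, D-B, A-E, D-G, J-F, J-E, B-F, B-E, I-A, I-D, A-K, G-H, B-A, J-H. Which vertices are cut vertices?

J

Removing J increases the component count from 1 to 2, so J is a cut vertex.
By contrast removing F leaves 1 component; it is not a cut vertex. No other vertex is a cut vertex either.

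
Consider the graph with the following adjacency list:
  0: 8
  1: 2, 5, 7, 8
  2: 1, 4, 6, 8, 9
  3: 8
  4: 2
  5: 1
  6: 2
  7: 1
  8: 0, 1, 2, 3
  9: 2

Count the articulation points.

3

Removing 1 increases the component count from 1 to 3, so 1 is a cut vertex.
Removing 2 increases the component count from 1 to 4, so 2 is a cut vertex.
Removing 8 increases the component count from 1 to 3, so 8 is a cut vertex.
By contrast removing 6 leaves 1 component; it is not a cut vertex. No other vertex is a cut vertex either.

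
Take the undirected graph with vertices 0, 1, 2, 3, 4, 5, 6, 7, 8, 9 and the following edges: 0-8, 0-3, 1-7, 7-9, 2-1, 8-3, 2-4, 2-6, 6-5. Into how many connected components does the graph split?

2

Starting from 0 we can reach 0, 3, 8. That is one component of size 3.
Starting from 1 we can reach 1, 2, 4, 5, 6, 7, 9. That is one component of size 7.
Total: 2 components.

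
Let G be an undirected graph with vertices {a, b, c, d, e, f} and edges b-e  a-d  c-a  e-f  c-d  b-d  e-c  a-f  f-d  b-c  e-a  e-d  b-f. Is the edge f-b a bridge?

No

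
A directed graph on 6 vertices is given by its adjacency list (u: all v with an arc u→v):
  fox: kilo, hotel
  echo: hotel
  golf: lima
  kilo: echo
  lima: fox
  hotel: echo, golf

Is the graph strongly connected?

Yes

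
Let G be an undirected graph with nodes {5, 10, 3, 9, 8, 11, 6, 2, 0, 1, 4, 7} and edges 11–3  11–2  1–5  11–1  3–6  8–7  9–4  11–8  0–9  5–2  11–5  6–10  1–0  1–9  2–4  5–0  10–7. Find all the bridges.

none

The edges on the cycle 1-0-9-1 are not bridges since each lies on that cycle.
Every edge lies on some cycle, so there are no bridges.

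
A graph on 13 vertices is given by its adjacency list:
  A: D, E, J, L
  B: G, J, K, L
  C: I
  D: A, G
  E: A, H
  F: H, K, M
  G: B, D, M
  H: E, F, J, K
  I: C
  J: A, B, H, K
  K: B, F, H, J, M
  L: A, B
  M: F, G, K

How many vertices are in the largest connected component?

11

Starting from C we can reach C, I. That is one component of size 2.
Starting from A we can reach A, B, D, E, F, G, H, J, K, L, M. That is one component of size 11.
The largest has 11 vertices.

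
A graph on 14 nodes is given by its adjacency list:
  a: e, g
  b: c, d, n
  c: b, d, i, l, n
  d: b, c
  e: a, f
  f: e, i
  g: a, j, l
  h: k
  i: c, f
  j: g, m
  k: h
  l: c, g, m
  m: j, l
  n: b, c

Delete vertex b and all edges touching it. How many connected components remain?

2

With b gone, the remaining components are: {h, k}; {a, c, d, e, f, g, i, j, l, m, n}.
That is 2 components.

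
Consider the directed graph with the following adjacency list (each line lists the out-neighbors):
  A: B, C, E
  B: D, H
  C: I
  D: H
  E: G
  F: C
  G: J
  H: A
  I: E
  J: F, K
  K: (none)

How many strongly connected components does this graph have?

3

{C, E, F, G, I, J} are all mutually reachable — one SCC of size 6.
{A, B, D, H} are all mutually reachable — one SCC of size 4.
{K} is an SCC by itself.
That gives 3 strongly connected components.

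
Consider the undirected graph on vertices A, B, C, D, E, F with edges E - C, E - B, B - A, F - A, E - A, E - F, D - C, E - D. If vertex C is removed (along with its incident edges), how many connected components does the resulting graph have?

With C gone, the remaining components are: {A, B, D, E, F}.
That is 1 component.

1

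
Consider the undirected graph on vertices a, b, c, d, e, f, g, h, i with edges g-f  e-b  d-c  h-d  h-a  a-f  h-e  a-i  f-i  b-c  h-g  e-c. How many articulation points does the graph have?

1

Removing h increases the component count from 1 to 2, so h is a cut vertex.
By contrast removing d leaves 1 component; it is not a cut vertex. No other vertex is a cut vertex either.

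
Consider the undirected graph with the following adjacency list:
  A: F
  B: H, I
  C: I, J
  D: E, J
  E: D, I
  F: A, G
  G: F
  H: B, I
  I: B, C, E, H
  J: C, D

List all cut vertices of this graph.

F, I

Removing F increases the component count from 2 to 3, so F is a cut vertex.
Removing I increases the component count from 2 to 3, so I is a cut vertex.
By contrast removing H leaves 2 components; it is not a cut vertex. No other vertex is a cut vertex either.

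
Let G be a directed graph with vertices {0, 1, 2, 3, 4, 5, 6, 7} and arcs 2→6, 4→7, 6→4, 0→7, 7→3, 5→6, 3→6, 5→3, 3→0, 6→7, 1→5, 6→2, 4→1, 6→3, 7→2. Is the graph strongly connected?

Yes

From 4 we can reach every vertex (0, 1, 2, 3, 4, 5, 6, 7), and every vertex can reach 4 (0, 1, 2, 3, 4, 5, 6, 7). So the whole graph is one strongly connected component.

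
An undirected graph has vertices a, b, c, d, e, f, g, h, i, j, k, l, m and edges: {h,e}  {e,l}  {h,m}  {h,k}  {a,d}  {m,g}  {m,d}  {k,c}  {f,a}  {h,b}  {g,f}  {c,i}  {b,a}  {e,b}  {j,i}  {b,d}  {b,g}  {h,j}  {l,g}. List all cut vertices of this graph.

Removing h increases the component count from 1 to 2, so h is a cut vertex.
By contrast removing i leaves 1 component; it is not a cut vertex. No other vertex is a cut vertex either.

h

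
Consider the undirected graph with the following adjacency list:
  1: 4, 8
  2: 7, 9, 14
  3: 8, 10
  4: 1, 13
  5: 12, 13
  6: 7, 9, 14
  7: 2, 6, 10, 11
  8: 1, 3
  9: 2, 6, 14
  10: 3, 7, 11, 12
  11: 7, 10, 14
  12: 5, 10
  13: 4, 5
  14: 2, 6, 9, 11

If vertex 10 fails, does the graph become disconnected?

Yes

Deleting 10 raises the number of components from 1 to 2, so 10 is a cut vertex.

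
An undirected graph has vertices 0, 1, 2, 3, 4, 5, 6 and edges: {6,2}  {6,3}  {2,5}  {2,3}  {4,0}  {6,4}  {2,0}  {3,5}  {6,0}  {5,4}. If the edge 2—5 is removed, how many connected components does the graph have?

2 and 5 are still connected via 2-3-5, so the component count stays at 2.

2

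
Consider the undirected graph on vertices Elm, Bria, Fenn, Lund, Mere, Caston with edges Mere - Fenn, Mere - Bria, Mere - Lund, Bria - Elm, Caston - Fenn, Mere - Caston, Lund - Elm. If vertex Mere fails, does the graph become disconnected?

Yes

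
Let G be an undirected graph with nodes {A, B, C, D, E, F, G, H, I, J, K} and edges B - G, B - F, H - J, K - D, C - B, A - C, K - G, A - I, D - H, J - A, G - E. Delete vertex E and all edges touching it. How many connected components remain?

1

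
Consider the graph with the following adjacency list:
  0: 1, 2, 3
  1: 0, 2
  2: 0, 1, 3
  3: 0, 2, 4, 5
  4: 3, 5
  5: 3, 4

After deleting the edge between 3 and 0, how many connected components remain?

3 and 0 are still connected via 3-2-0, so the component count stays at 1.

1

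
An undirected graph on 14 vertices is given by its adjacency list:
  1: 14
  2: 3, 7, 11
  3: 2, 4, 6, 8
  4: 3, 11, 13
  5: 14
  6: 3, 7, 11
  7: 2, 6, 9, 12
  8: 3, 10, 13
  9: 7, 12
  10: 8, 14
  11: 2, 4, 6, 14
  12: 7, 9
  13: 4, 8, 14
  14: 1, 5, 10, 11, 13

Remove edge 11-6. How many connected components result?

11 and 6 are still connected via 11-2-3-6, so the component count stays at 1.

1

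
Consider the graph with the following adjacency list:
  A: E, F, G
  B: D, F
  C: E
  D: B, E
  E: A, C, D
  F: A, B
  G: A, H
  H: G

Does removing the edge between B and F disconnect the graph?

After removing B-F, the path B-D-E-A-F still connects them, so the edge is not a bridge.

No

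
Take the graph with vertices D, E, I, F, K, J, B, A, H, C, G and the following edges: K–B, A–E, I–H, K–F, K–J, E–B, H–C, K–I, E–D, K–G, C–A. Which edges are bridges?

D-E, F-K, G-K, J-K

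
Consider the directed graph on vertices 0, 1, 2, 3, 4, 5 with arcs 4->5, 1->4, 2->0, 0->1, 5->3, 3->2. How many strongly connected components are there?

1

{0, 1, 2, 3, 4, 5} are all mutually reachable — one SCC of size 6.
That gives 1 strongly connected component.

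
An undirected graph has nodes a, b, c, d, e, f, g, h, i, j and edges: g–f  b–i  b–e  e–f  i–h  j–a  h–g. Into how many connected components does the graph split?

4

d is isolated — a component by itself.
c is isolated — a component by itself.
Starting from a we can reach a, j. That is one component of size 2.
Starting from b we can reach b, e, f, g, h, i. That is one component of size 6.
Total: 4 components.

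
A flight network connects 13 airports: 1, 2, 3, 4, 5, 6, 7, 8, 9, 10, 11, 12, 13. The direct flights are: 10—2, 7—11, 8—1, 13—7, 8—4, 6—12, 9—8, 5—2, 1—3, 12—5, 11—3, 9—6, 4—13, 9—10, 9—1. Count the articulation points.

1

Removing 9 increases the component count from 1 to 2, so 9 is a cut vertex.
By contrast removing 10 leaves 1 component; it is not a cut vertex. No other vertex is a cut vertex either.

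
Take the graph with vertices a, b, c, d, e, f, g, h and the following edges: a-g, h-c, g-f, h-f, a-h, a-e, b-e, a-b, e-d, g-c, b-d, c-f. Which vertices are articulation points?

a

Removing a increases the component count from 1 to 2, so a is a cut vertex.
By contrast removing d leaves 1 component; it is not a cut vertex. No other vertex is a cut vertex either.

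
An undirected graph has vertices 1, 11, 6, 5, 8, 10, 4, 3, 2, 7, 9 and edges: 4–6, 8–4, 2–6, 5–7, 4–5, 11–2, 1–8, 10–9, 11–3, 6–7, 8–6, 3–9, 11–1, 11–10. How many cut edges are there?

The edges on the cycle 11-3-9-10-11 are not bridges since each lies on that cycle.
Every edge lies on some cycle, so there are no bridges.

0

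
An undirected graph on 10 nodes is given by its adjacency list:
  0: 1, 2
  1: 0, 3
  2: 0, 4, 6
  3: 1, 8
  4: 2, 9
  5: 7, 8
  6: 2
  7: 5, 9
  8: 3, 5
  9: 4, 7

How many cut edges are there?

1

The edges on the cycle 7-9-4-2-0-1-3-8-5-7 are not bridges since each lies on that cycle.
But removing 6-2 disconnects 6 from 2 — this is a bridge.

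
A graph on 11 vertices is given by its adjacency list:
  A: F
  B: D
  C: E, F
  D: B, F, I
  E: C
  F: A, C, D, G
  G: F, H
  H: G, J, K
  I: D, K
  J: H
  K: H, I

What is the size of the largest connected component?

11

Starting from A we can reach A, B, C, D, E, F, G, H, I, J, K. That is one component of size 11.
The largest has 11 vertices.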